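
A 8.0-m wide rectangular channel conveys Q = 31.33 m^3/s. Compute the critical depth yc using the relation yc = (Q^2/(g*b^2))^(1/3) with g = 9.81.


Using yc = (Q^2 / (g * b^2))^(1/3):
Q^2 = 31.33^2 = 981.57.
g * b^2 = 9.81 * 8.0^2 = 9.81 * 64.0 = 627.84.
Q^2 / (g*b^2) = 981.57 / 627.84 = 1.5634.
yc = 1.5634^(1/3) = 1.1606 m.

1.1606


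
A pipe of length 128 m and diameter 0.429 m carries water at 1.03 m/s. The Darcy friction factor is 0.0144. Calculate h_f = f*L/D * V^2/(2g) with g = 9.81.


Darcy-Weisbach equation: h_f = f * (L/D) * V^2/(2g).
f * L/D = 0.0144 * 128/0.429 = 4.2965.
V^2/(2g) = 1.03^2 / (2*9.81) = 1.0609 / 19.62 = 0.0541 m.
h_f = 4.2965 * 0.0541 = 0.232 m.

0.232


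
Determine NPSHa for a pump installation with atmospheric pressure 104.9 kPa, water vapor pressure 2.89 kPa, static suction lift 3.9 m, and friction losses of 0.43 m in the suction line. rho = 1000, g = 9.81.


NPSHa = p_atm/(rho*g) - z_s - hf_s - p_vap/(rho*g).
p_atm/(rho*g) = 104.9*1000 / (1000*9.81) = 10.693 m.
p_vap/(rho*g) = 2.89*1000 / (1000*9.81) = 0.295 m.
NPSHa = 10.693 - 3.9 - 0.43 - 0.295
      = 6.07 m.

6.07


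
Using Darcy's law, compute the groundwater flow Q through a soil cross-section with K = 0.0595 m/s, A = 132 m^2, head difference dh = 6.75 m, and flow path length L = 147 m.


Darcy's law: Q = K * A * i, where i = dh/L.
Hydraulic gradient i = 6.75 / 147 = 0.045918.
Q = 0.0595 * 132 * 0.045918
  = 0.3606 m^3/s.

0.3606


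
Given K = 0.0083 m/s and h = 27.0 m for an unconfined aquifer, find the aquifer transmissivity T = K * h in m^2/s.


Transmissivity is defined as T = K * h.
T = 0.0083 * 27.0
  = 0.2241 m^2/s.

0.2241


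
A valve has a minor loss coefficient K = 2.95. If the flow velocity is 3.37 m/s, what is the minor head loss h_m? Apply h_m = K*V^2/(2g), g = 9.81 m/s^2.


Minor loss formula: h_m = K * V^2/(2g).
V^2 = 3.37^2 = 11.3569.
V^2/(2g) = 11.3569 / 19.62 = 0.5788 m.
h_m = 2.95 * 0.5788 = 1.7076 m.

1.7076


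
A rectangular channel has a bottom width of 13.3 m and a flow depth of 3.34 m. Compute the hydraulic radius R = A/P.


For a rectangular section:
Flow area A = b * y = 13.3 * 3.34 = 44.42 m^2.
Wetted perimeter P = b + 2y = 13.3 + 2*3.34 = 19.98 m.
Hydraulic radius R = A/P = 44.42 / 19.98 = 2.2233 m.

2.2233


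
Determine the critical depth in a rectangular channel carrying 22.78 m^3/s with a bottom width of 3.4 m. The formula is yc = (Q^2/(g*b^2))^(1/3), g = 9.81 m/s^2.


Using yc = (Q^2 / (g * b^2))^(1/3):
Q^2 = 22.78^2 = 518.93.
g * b^2 = 9.81 * 3.4^2 = 9.81 * 11.56 = 113.4.
Q^2 / (g*b^2) = 518.93 / 113.4 = 4.5761.
yc = 4.5761^(1/3) = 1.6602 m.

1.6602


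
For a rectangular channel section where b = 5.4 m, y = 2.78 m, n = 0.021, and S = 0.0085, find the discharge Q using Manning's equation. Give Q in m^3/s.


For a rectangular channel, the cross-sectional area A = b * y = 5.4 * 2.78 = 15.01 m^2.
The wetted perimeter P = b + 2y = 5.4 + 2*2.78 = 10.96 m.
Hydraulic radius R = A/P = 15.01/10.96 = 1.3697 m.
Velocity V = (1/n)*R^(2/3)*S^(1/2) = (1/0.021)*1.3697^(2/3)*0.0085^(1/2) = 5.4147 m/s.
Discharge Q = A * V = 15.01 * 5.4147 = 81.286 m^3/s.

81.286


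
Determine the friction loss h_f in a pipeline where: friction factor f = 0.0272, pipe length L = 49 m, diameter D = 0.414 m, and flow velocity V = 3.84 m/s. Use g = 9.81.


Darcy-Weisbach equation: h_f = f * (L/D) * V^2/(2g).
f * L/D = 0.0272 * 49/0.414 = 3.2193.
V^2/(2g) = 3.84^2 / (2*9.81) = 14.7456 / 19.62 = 0.7516 m.
h_f = 3.2193 * 0.7516 = 2.42 m.

2.42


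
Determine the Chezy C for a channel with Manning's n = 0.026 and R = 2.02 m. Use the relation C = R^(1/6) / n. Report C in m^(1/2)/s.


The Chezy coefficient relates to Manning's n through C = R^(1/6) / n.
R^(1/6) = 2.02^(1/6) = 1.124325.
C = 1.124325 / 0.026 = 43.24 m^(1/2)/s.

43.24


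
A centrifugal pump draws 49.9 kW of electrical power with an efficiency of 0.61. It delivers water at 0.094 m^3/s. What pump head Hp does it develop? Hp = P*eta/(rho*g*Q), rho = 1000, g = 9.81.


Pump head formula: Hp = P * eta / (rho * g * Q).
Numerator: P * eta = 49.9 * 1000 * 0.61 = 30439.0 W.
Denominator: rho * g * Q = 1000 * 9.81 * 0.094 = 922.14.
Hp = 30439.0 / 922.14 = 33.01 m.

33.01


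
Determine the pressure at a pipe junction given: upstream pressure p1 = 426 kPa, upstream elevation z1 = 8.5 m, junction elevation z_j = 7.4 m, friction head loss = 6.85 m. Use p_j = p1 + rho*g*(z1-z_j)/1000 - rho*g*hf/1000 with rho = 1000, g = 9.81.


Junction pressure: p_j = p1 + rho*g*(z1 - z_j)/1000 - rho*g*hf/1000.
Elevation term = 1000*9.81*(8.5 - 7.4)/1000 = 10.791 kPa.
Friction term = 1000*9.81*6.85/1000 = 67.198 kPa.
p_j = 426 + 10.791 - 67.198 = 369.59 kPa.

369.59


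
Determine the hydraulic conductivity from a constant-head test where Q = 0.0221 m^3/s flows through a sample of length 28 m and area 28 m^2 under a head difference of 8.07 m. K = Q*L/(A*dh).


From K = Q*L / (A*dh):
Numerator: Q*L = 0.0221 * 28 = 0.6188.
Denominator: A*dh = 28 * 8.07 = 225.96.
K = 0.6188 / 225.96 = 0.002739 m/s.

0.002739


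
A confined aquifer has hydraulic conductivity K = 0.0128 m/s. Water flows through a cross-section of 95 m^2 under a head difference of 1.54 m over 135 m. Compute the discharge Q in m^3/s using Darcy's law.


Darcy's law: Q = K * A * i, where i = dh/L.
Hydraulic gradient i = 1.54 / 135 = 0.011407.
Q = 0.0128 * 95 * 0.011407
  = 0.0139 m^3/s.

0.0139


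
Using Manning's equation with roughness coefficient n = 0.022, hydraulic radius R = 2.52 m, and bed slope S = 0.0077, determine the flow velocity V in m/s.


Manning's equation gives V = (1/n) * R^(2/3) * S^(1/2).
First, compute R^(2/3) = 2.52^(2/3) = 1.8518.
Next, S^(1/2) = 0.0077^(1/2) = 0.08775.
Then 1/n = 1/0.022 = 45.45.
V = 45.45 * 1.8518 * 0.08775 = 7.3862 m/s.

7.3862


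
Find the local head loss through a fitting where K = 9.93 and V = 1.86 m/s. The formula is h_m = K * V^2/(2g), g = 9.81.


Minor loss formula: h_m = K * V^2/(2g).
V^2 = 1.86^2 = 3.4596.
V^2/(2g) = 3.4596 / 19.62 = 0.1763 m.
h_m = 9.93 * 0.1763 = 1.751 m.

1.751


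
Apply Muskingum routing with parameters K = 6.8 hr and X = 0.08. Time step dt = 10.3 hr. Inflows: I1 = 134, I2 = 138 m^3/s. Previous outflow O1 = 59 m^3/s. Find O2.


Muskingum coefficients:
denom = 2*K*(1-X) + dt = 2*6.8*(1-0.08) + 10.3 = 22.812.
C0 = (dt - 2*K*X)/denom = (10.3 - 2*6.8*0.08)/22.812 = 0.4038.
C1 = (dt + 2*K*X)/denom = (10.3 + 2*6.8*0.08)/22.812 = 0.4992.
C2 = (2*K*(1-X) - dt)/denom = 0.097.
O2 = C0*I2 + C1*I1 + C2*O1
   = 0.4038*138 + 0.4992*134 + 0.097*59
   = 128.34 m^3/s.

128.34


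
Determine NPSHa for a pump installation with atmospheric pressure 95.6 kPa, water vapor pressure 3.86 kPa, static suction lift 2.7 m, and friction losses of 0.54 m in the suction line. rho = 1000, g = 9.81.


NPSHa = p_atm/(rho*g) - z_s - hf_s - p_vap/(rho*g).
p_atm/(rho*g) = 95.6*1000 / (1000*9.81) = 9.745 m.
p_vap/(rho*g) = 3.86*1000 / (1000*9.81) = 0.393 m.
NPSHa = 9.745 - 2.7 - 0.54 - 0.393
      = 6.11 m.

6.11


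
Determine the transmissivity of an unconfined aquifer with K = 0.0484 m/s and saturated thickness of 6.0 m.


Transmissivity is defined as T = K * h.
T = 0.0484 * 6.0
  = 0.2904 m^2/s.

0.2904


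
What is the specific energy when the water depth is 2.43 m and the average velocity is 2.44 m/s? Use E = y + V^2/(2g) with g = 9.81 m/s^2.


Specific energy E = y + V^2/(2g).
Velocity head = V^2/(2g) = 2.44^2 / (2*9.81) = 5.9536 / 19.62 = 0.3034 m.
E = 2.43 + 0.3034 = 2.7334 m.

2.7334


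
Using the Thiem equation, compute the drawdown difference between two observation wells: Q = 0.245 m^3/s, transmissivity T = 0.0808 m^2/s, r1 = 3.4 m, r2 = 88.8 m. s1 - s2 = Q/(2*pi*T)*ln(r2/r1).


Thiem equation: s1 - s2 = Q/(2*pi*T) * ln(r2/r1).
ln(r2/r1) = ln(88.8/3.4) = 3.2626.
Q/(2*pi*T) = 0.245 / (2*pi*0.0808) = 0.245 / 0.5077 = 0.4826.
s1 - s2 = 0.4826 * 3.2626 = 1.5745 m.

1.5745


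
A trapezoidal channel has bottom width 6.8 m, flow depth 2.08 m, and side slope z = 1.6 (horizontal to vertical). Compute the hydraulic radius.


For a trapezoidal section with side slope z:
A = (b + z*y)*y = (6.8 + 1.6*2.08)*2.08 = 21.066 m^2.
P = b + 2*y*sqrt(1 + z^2) = 6.8 + 2*2.08*sqrt(1 + 1.6^2) = 14.649 m.
R = A/P = 21.066 / 14.649 = 1.4381 m.

1.4381


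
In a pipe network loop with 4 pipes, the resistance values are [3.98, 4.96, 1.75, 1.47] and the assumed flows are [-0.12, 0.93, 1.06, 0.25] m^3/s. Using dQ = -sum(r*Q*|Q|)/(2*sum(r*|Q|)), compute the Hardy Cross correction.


Numerator terms (r*Q*|Q|): 3.98*-0.12*|-0.12| = -0.0573; 4.96*0.93*|0.93| = 4.2899; 1.75*1.06*|1.06| = 1.9663; 1.47*0.25*|0.25| = 0.0919.
Sum of numerator = 6.2908.
Denominator terms (r*|Q|): 3.98*|-0.12| = 0.4776; 4.96*|0.93| = 4.6128; 1.75*|1.06| = 1.855; 1.47*|0.25| = 0.3675.
2 * sum of denominator = 2 * 7.3129 = 14.6258.
dQ = -6.2908 / 14.6258 = -0.4301 m^3/s.

-0.4301


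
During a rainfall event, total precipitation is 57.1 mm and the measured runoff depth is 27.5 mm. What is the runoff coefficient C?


The runoff coefficient C = runoff depth / rainfall depth.
C = 27.5 / 57.1
  = 0.4816.

0.4816


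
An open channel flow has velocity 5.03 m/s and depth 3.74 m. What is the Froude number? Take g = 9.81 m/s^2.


The Froude number is defined as Fr = V / sqrt(g*y).
g*y = 9.81 * 3.74 = 36.6894.
sqrt(g*y) = sqrt(36.6894) = 6.0572.
Fr = 5.03 / 6.0572 = 0.8304.

0.8304


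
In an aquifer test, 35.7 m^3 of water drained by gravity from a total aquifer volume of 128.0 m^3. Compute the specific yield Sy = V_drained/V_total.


Specific yield Sy = Volume drained / Total volume.
Sy = 35.7 / 128.0
   = 0.2789.

0.2789


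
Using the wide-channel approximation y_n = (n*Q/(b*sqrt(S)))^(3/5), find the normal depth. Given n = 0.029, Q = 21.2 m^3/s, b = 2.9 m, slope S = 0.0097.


We use the wide-channel approximation y_n = (n*Q/(b*sqrt(S)))^(3/5).
sqrt(S) = sqrt(0.0097) = 0.098489.
Numerator: n*Q = 0.029 * 21.2 = 0.6148.
Denominator: b*sqrt(S) = 2.9 * 0.098489 = 0.285618.
arg = 2.1525.
y_n = 2.1525^(3/5) = 1.5841 m.

1.5841


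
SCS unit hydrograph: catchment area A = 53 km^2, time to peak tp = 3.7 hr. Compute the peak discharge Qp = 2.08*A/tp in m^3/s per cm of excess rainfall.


SCS formula: Qp = 2.08 * A / tp.
Qp = 2.08 * 53 / 3.7
   = 110.24 / 3.7
   = 29.79 m^3/s per cm.

29.79


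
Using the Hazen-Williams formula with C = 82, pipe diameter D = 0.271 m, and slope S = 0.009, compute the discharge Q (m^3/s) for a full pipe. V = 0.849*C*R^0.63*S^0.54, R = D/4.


For a full circular pipe, R = D/4 = 0.271/4 = 0.0678 m.
V = 0.849 * 82 * 0.0678^0.63 * 0.009^0.54
  = 0.849 * 82 * 0.183431 * 0.078576
  = 1.0034 m/s.
Pipe area A = pi*D^2/4 = pi*0.271^2/4 = 0.0577 m^2.
Q = A * V = 0.0577 * 1.0034 = 0.0579 m^3/s.

0.0579


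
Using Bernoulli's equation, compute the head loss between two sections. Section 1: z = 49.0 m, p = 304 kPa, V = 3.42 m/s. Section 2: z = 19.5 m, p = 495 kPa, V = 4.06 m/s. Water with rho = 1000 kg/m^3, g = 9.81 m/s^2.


Total head at each section: H = z + p/(rho*g) + V^2/(2g).
H1 = 49.0 + 304*1000/(1000*9.81) + 3.42^2/(2*9.81)
   = 49.0 + 30.989 + 0.5961
   = 80.585 m.
H2 = 19.5 + 495*1000/(1000*9.81) + 4.06^2/(2*9.81)
   = 19.5 + 50.459 + 0.8401
   = 70.799 m.
h_L = H1 - H2 = 80.585 - 70.799 = 9.786 m.

9.786


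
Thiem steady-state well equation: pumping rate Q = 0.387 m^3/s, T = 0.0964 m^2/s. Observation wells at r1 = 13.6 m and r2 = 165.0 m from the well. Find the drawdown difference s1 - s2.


Thiem equation: s1 - s2 = Q/(2*pi*T) * ln(r2/r1).
ln(r2/r1) = ln(165.0/13.6) = 2.4959.
Q/(2*pi*T) = 0.387 / (2*pi*0.0964) = 0.387 / 0.6057 = 0.6389.
s1 - s2 = 0.6389 * 2.4959 = 1.5947 m.

1.5947


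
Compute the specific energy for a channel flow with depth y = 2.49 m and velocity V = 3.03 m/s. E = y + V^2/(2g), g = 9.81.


Specific energy E = y + V^2/(2g).
Velocity head = V^2/(2g) = 3.03^2 / (2*9.81) = 9.1809 / 19.62 = 0.4679 m.
E = 2.49 + 0.4679 = 2.9579 m.

2.9579


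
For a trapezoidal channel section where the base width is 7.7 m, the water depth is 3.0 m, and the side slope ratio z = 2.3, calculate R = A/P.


For a trapezoidal section with side slope z:
A = (b + z*y)*y = (7.7 + 2.3*3.0)*3.0 = 43.8 m^2.
P = b + 2*y*sqrt(1 + z^2) = 7.7 + 2*3.0*sqrt(1 + 2.3^2) = 22.748 m.
R = A/P = 43.8 / 22.748 = 1.9255 m.

1.9255


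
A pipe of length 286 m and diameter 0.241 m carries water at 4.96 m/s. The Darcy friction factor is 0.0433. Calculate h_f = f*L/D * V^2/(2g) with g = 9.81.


Darcy-Weisbach equation: h_f = f * (L/D) * V^2/(2g).
f * L/D = 0.0433 * 286/0.241 = 51.3851.
V^2/(2g) = 4.96^2 / (2*9.81) = 24.6016 / 19.62 = 1.2539 m.
h_f = 51.3851 * 1.2539 = 64.432 m.

64.432


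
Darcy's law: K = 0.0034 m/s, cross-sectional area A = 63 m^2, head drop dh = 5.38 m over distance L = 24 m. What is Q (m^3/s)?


Darcy's law: Q = K * A * i, where i = dh/L.
Hydraulic gradient i = 5.38 / 24 = 0.224167.
Q = 0.0034 * 63 * 0.224167
  = 0.048 m^3/s.

0.048


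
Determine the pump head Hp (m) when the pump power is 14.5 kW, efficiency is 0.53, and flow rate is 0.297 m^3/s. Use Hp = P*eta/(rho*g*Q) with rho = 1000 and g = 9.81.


Pump head formula: Hp = P * eta / (rho * g * Q).
Numerator: P * eta = 14.5 * 1000 * 0.53 = 7685.0 W.
Denominator: rho * g * Q = 1000 * 9.81 * 0.297 = 2913.57.
Hp = 7685.0 / 2913.57 = 2.64 m.

2.64


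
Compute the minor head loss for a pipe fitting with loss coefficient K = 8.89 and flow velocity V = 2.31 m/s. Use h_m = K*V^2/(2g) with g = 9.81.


Minor loss formula: h_m = K * V^2/(2g).
V^2 = 2.31^2 = 5.3361.
V^2/(2g) = 5.3361 / 19.62 = 0.272 m.
h_m = 8.89 * 0.272 = 2.4178 m.

2.4178


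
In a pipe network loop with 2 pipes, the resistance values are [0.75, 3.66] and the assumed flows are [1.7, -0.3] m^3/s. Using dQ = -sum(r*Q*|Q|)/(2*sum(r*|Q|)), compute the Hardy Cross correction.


Numerator terms (r*Q*|Q|): 0.75*1.7*|1.7| = 2.1675; 3.66*-0.3*|-0.3| = -0.3294.
Sum of numerator = 1.8381.
Denominator terms (r*|Q|): 0.75*|1.7| = 1.275; 3.66*|-0.3| = 1.098.
2 * sum of denominator = 2 * 2.373 = 4.746.
dQ = -1.8381 / 4.746 = -0.3873 m^3/s.

-0.3873


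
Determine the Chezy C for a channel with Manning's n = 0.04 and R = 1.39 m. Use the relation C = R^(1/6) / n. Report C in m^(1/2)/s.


The Chezy coefficient relates to Manning's n through C = R^(1/6) / n.
R^(1/6) = 1.39^(1/6) = 1.056418.
C = 1.056418 / 0.04 = 26.41 m^(1/2)/s.

26.41


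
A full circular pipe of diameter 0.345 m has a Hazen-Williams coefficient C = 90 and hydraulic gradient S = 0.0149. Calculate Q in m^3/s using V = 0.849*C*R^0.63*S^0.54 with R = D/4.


For a full circular pipe, R = D/4 = 0.345/4 = 0.0862 m.
V = 0.849 * 90 * 0.0862^0.63 * 0.0149^0.54
  = 0.849 * 90 * 0.213564 * 0.103162
  = 1.6834 m/s.
Pipe area A = pi*D^2/4 = pi*0.345^2/4 = 0.0935 m^2.
Q = A * V = 0.0935 * 1.6834 = 0.1574 m^3/s.

0.1574


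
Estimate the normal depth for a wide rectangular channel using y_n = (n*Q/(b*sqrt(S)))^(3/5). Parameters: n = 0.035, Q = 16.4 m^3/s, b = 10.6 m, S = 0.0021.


We use the wide-channel approximation y_n = (n*Q/(b*sqrt(S)))^(3/5).
sqrt(S) = sqrt(0.0021) = 0.045826.
Numerator: n*Q = 0.035 * 16.4 = 0.574.
Denominator: b*sqrt(S) = 10.6 * 0.045826 = 0.485756.
arg = 1.1817.
y_n = 1.1817^(3/5) = 1.1053 m.

1.1053


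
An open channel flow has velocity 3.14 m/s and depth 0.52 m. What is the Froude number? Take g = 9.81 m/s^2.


The Froude number is defined as Fr = V / sqrt(g*y).
g*y = 9.81 * 0.52 = 5.1012.
sqrt(g*y) = sqrt(5.1012) = 2.2586.
Fr = 3.14 / 2.2586 = 1.3903.

1.3903


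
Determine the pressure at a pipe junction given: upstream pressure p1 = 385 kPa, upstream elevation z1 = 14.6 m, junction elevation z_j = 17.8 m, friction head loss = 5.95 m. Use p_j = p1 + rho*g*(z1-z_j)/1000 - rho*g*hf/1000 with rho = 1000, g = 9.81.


Junction pressure: p_j = p1 + rho*g*(z1 - z_j)/1000 - rho*g*hf/1000.
Elevation term = 1000*9.81*(14.6 - 17.8)/1000 = -31.392 kPa.
Friction term = 1000*9.81*5.95/1000 = 58.37 kPa.
p_j = 385 + -31.392 - 58.37 = 295.24 kPa.

295.24


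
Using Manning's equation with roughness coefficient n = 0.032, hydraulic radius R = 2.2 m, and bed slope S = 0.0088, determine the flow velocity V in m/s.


Manning's equation gives V = (1/n) * R^(2/3) * S^(1/2).
First, compute R^(2/3) = 2.2^(2/3) = 1.6915.
Next, S^(1/2) = 0.0088^(1/2) = 0.093808.
Then 1/n = 1/0.032 = 31.25.
V = 31.25 * 1.6915 * 0.093808 = 4.9588 m/s.

4.9588


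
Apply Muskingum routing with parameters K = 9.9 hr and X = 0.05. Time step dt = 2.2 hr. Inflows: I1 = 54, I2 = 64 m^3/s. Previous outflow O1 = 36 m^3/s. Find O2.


Muskingum coefficients:
denom = 2*K*(1-X) + dt = 2*9.9*(1-0.05) + 2.2 = 21.01.
C0 = (dt - 2*K*X)/denom = (2.2 - 2*9.9*0.05)/21.01 = 0.0576.
C1 = (dt + 2*K*X)/denom = (2.2 + 2*9.9*0.05)/21.01 = 0.1518.
C2 = (2*K*(1-X) - dt)/denom = 0.7906.
O2 = C0*I2 + C1*I1 + C2*O1
   = 0.0576*64 + 0.1518*54 + 0.7906*36
   = 40.35 m^3/s.

40.35


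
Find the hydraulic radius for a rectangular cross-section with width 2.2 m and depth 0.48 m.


For a rectangular section:
Flow area A = b * y = 2.2 * 0.48 = 1.06 m^2.
Wetted perimeter P = b + 2y = 2.2 + 2*0.48 = 3.16 m.
Hydraulic radius R = A/P = 1.06 / 3.16 = 0.3342 m.

0.3342


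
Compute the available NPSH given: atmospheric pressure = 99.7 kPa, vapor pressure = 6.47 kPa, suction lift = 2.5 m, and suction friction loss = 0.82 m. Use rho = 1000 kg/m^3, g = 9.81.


NPSHa = p_atm/(rho*g) - z_s - hf_s - p_vap/(rho*g).
p_atm/(rho*g) = 99.7*1000 / (1000*9.81) = 10.163 m.
p_vap/(rho*g) = 6.47*1000 / (1000*9.81) = 0.66 m.
NPSHa = 10.163 - 2.5 - 0.82 - 0.66
      = 6.18 m.

6.18


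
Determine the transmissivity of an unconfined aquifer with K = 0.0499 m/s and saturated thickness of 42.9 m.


Transmissivity is defined as T = K * h.
T = 0.0499 * 42.9
  = 2.1407 m^2/s.

2.1407


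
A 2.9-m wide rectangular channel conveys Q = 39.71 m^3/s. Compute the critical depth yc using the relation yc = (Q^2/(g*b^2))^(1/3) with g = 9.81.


Using yc = (Q^2 / (g * b^2))^(1/3):
Q^2 = 39.71^2 = 1576.88.
g * b^2 = 9.81 * 2.9^2 = 9.81 * 8.41 = 82.5.
Q^2 / (g*b^2) = 1576.88 / 82.5 = 19.1137.
yc = 19.1137^(1/3) = 2.6737 m.

2.6737


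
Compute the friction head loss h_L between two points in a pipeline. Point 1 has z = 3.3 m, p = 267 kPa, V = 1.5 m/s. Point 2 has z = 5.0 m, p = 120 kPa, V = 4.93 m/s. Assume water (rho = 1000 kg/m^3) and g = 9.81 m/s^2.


Total head at each section: H = z + p/(rho*g) + V^2/(2g).
H1 = 3.3 + 267*1000/(1000*9.81) + 1.5^2/(2*9.81)
   = 3.3 + 27.217 + 0.1147
   = 30.632 m.
H2 = 5.0 + 120*1000/(1000*9.81) + 4.93^2/(2*9.81)
   = 5.0 + 12.232 + 1.2388
   = 18.471 m.
h_L = H1 - H2 = 30.632 - 18.471 = 12.161 m.

12.161


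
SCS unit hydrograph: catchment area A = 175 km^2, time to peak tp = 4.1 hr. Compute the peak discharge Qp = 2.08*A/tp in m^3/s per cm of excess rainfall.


SCS formula: Qp = 2.08 * A / tp.
Qp = 2.08 * 175 / 4.1
   = 364.0 / 4.1
   = 88.78 m^3/s per cm.

88.78


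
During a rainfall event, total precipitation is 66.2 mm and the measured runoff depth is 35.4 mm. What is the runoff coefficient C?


The runoff coefficient C = runoff depth / rainfall depth.
C = 35.4 / 66.2
  = 0.5347.

0.5347


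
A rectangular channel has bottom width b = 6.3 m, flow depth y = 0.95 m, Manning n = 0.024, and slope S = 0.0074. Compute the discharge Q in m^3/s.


For a rectangular channel, the cross-sectional area A = b * y = 6.3 * 0.95 = 5.98 m^2.
The wetted perimeter P = b + 2y = 6.3 + 2*0.95 = 8.2 m.
Hydraulic radius R = A/P = 5.98/8.2 = 0.7299 m.
Velocity V = (1/n)*R^(2/3)*S^(1/2) = (1/0.024)*0.7299^(2/3)*0.0074^(1/2) = 2.9056 m/s.
Discharge Q = A * V = 5.98 * 2.9056 = 17.39 m^3/s.

17.39


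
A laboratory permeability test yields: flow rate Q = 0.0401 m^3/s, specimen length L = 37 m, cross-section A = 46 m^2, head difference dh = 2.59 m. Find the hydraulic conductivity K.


From K = Q*L / (A*dh):
Numerator: Q*L = 0.0401 * 37 = 1.4837.
Denominator: A*dh = 46 * 2.59 = 119.14.
K = 1.4837 / 119.14 = 0.012453 m/s.

0.012453


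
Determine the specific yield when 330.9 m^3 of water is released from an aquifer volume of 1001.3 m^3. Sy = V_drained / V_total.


Specific yield Sy = Volume drained / Total volume.
Sy = 330.9 / 1001.3
   = 0.3305.

0.3305


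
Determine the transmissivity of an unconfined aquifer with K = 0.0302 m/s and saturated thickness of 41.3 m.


Transmissivity is defined as T = K * h.
T = 0.0302 * 41.3
  = 1.2473 m^2/s.

1.2473


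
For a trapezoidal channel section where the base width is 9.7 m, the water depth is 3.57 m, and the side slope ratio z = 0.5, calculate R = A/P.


For a trapezoidal section with side slope z:
A = (b + z*y)*y = (9.7 + 0.5*3.57)*3.57 = 41.001 m^2.
P = b + 2*y*sqrt(1 + z^2) = 9.7 + 2*3.57*sqrt(1 + 0.5^2) = 17.683 m.
R = A/P = 41.001 / 17.683 = 2.3187 m.

2.3187


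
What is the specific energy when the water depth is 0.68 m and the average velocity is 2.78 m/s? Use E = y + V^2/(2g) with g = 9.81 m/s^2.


Specific energy E = y + V^2/(2g).
Velocity head = V^2/(2g) = 2.78^2 / (2*9.81) = 7.7284 / 19.62 = 0.3939 m.
E = 0.68 + 0.3939 = 1.0739 m.

1.0739


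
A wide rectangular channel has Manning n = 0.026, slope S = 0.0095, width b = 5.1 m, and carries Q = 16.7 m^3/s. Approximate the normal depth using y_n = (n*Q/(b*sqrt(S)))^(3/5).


We use the wide-channel approximation y_n = (n*Q/(b*sqrt(S)))^(3/5).
sqrt(S) = sqrt(0.0095) = 0.097468.
Numerator: n*Q = 0.026 * 16.7 = 0.4342.
Denominator: b*sqrt(S) = 5.1 * 0.097468 = 0.497087.
arg = 0.8735.
y_n = 0.8735^(3/5) = 0.9221 m.

0.9221


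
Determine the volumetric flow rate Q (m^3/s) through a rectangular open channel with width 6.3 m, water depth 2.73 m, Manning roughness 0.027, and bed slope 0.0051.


For a rectangular channel, the cross-sectional area A = b * y = 6.3 * 2.73 = 17.2 m^2.
The wetted perimeter P = b + 2y = 6.3 + 2*2.73 = 11.76 m.
Hydraulic radius R = A/P = 17.2/11.76 = 1.4625 m.
Velocity V = (1/n)*R^(2/3)*S^(1/2) = (1/0.027)*1.4625^(2/3)*0.0051^(1/2) = 3.4079 m/s.
Discharge Q = A * V = 17.2 * 3.4079 = 58.612 m^3/s.

58.612


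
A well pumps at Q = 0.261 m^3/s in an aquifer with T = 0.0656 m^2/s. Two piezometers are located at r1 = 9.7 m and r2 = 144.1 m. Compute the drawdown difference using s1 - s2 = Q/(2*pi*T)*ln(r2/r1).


Thiem equation: s1 - s2 = Q/(2*pi*T) * ln(r2/r1).
ln(r2/r1) = ln(144.1/9.7) = 2.6984.
Q/(2*pi*T) = 0.261 / (2*pi*0.0656) = 0.261 / 0.4122 = 0.6332.
s1 - s2 = 0.6332 * 2.6984 = 1.7087 m.

1.7087


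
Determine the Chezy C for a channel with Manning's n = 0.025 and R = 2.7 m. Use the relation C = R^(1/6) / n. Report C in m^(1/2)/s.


The Chezy coefficient relates to Manning's n through C = R^(1/6) / n.
R^(1/6) = 2.7^(1/6) = 1.180032.
C = 1.180032 / 0.025 = 47.2 m^(1/2)/s.

47.2


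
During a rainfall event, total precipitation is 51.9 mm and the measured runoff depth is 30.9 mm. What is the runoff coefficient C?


The runoff coefficient C = runoff depth / rainfall depth.
C = 30.9 / 51.9
  = 0.5954.

0.5954


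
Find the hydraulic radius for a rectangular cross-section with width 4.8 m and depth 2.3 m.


For a rectangular section:
Flow area A = b * y = 4.8 * 2.3 = 11.04 m^2.
Wetted perimeter P = b + 2y = 4.8 + 2*2.3 = 9.4 m.
Hydraulic radius R = A/P = 11.04 / 9.4 = 1.1745 m.

1.1745


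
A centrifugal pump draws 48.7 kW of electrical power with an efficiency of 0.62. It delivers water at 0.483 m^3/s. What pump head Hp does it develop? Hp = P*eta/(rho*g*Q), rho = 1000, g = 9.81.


Pump head formula: Hp = P * eta / (rho * g * Q).
Numerator: P * eta = 48.7 * 1000 * 0.62 = 30194.0 W.
Denominator: rho * g * Q = 1000 * 9.81 * 0.483 = 4738.23.
Hp = 30194.0 / 4738.23 = 6.37 m.

6.37


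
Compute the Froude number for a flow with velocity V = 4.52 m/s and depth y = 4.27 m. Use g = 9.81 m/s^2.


The Froude number is defined as Fr = V / sqrt(g*y).
g*y = 9.81 * 4.27 = 41.8887.
sqrt(g*y) = sqrt(41.8887) = 6.4721.
Fr = 4.52 / 6.4721 = 0.6984.

0.6984


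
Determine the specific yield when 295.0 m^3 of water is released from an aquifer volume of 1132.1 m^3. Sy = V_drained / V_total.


Specific yield Sy = Volume drained / Total volume.
Sy = 295.0 / 1132.1
   = 0.2606.

0.2606


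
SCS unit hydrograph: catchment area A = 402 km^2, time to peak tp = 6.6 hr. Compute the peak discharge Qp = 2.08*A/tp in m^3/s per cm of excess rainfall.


SCS formula: Qp = 2.08 * A / tp.
Qp = 2.08 * 402 / 6.6
   = 836.16 / 6.6
   = 126.69 m^3/s per cm.

126.69


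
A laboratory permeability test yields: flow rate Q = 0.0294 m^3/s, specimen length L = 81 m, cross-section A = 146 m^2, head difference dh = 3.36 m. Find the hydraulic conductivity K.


From K = Q*L / (A*dh):
Numerator: Q*L = 0.0294 * 81 = 2.3814.
Denominator: A*dh = 146 * 3.36 = 490.56.
K = 2.3814 / 490.56 = 0.004854 m/s.

0.004854


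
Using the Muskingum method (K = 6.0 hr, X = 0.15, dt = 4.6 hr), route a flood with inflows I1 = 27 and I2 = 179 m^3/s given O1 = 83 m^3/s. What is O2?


Muskingum coefficients:
denom = 2*K*(1-X) + dt = 2*6.0*(1-0.15) + 4.6 = 14.8.
C0 = (dt - 2*K*X)/denom = (4.6 - 2*6.0*0.15)/14.8 = 0.1892.
C1 = (dt + 2*K*X)/denom = (4.6 + 2*6.0*0.15)/14.8 = 0.4324.
C2 = (2*K*(1-X) - dt)/denom = 0.3784.
O2 = C0*I2 + C1*I1 + C2*O1
   = 0.1892*179 + 0.4324*27 + 0.3784*83
   = 76.95 m^3/s.

76.95


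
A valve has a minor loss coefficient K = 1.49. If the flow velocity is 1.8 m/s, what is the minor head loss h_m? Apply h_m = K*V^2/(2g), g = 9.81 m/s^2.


Minor loss formula: h_m = K * V^2/(2g).
V^2 = 1.8^2 = 3.24.
V^2/(2g) = 3.24 / 19.62 = 0.1651 m.
h_m = 1.49 * 0.1651 = 0.2461 m.

0.2461


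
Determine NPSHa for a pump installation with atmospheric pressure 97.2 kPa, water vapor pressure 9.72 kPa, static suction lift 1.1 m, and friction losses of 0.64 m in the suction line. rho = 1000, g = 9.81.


NPSHa = p_atm/(rho*g) - z_s - hf_s - p_vap/(rho*g).
p_atm/(rho*g) = 97.2*1000 / (1000*9.81) = 9.908 m.
p_vap/(rho*g) = 9.72*1000 / (1000*9.81) = 0.991 m.
NPSHa = 9.908 - 1.1 - 0.64 - 0.991
      = 7.18 m.

7.18


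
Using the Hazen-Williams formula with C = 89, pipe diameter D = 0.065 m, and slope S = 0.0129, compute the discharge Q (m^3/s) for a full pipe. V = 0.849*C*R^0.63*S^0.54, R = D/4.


For a full circular pipe, R = D/4 = 0.065/4 = 0.0163 m.
V = 0.849 * 89 * 0.0163^0.63 * 0.0129^0.54
  = 0.849 * 89 * 0.074617 * 0.095437
  = 0.5381 m/s.
Pipe area A = pi*D^2/4 = pi*0.065^2/4 = 0.0033 m^2.
Q = A * V = 0.0033 * 0.5381 = 0.0018 m^3/s.

0.0018


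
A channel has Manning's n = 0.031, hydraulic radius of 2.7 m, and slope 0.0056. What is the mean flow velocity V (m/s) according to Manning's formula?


Manning's equation gives V = (1/n) * R^(2/3) * S^(1/2).
First, compute R^(2/3) = 2.7^(2/3) = 1.939.
Next, S^(1/2) = 0.0056^(1/2) = 0.074833.
Then 1/n = 1/0.031 = 32.26.
V = 32.26 * 1.939 * 0.074833 = 4.6807 m/s.

4.6807


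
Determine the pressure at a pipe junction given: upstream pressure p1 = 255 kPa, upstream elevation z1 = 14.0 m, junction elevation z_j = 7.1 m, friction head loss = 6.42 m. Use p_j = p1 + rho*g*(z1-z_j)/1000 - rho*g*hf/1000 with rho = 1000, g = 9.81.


Junction pressure: p_j = p1 + rho*g*(z1 - z_j)/1000 - rho*g*hf/1000.
Elevation term = 1000*9.81*(14.0 - 7.1)/1000 = 67.689 kPa.
Friction term = 1000*9.81*6.42/1000 = 62.98 kPa.
p_j = 255 + 67.689 - 62.98 = 259.71 kPa.

259.71


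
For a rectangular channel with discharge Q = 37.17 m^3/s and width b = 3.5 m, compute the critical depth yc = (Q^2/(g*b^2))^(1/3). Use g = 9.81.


Using yc = (Q^2 / (g * b^2))^(1/3):
Q^2 = 37.17^2 = 1381.61.
g * b^2 = 9.81 * 3.5^2 = 9.81 * 12.25 = 120.17.
Q^2 / (g*b^2) = 1381.61 / 120.17 = 11.4971.
yc = 11.4971^(1/3) = 2.257 m.

2.257


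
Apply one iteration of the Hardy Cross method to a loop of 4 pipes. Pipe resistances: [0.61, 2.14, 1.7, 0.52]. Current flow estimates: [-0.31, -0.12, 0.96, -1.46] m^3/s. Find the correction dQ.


Numerator terms (r*Q*|Q|): 0.61*-0.31*|-0.31| = -0.0586; 2.14*-0.12*|-0.12| = -0.0308; 1.7*0.96*|0.96| = 1.5667; 0.52*-1.46*|-1.46| = -1.1084.
Sum of numerator = 0.3689.
Denominator terms (r*|Q|): 0.61*|-0.31| = 0.1891; 2.14*|-0.12| = 0.2568; 1.7*|0.96| = 1.632; 0.52*|-1.46| = 0.7592.
2 * sum of denominator = 2 * 2.8371 = 5.6742.
dQ = -0.3689 / 5.6742 = -0.065 m^3/s.

-0.065


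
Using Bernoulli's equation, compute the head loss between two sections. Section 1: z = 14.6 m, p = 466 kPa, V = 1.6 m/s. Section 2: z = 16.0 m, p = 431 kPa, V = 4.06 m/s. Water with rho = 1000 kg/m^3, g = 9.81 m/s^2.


Total head at each section: H = z + p/(rho*g) + V^2/(2g).
H1 = 14.6 + 466*1000/(1000*9.81) + 1.6^2/(2*9.81)
   = 14.6 + 47.503 + 0.1305
   = 62.233 m.
H2 = 16.0 + 431*1000/(1000*9.81) + 4.06^2/(2*9.81)
   = 16.0 + 43.935 + 0.8401
   = 60.775 m.
h_L = H1 - H2 = 62.233 - 60.775 = 1.458 m.

1.458


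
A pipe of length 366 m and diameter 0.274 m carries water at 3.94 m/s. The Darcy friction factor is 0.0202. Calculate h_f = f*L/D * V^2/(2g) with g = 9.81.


Darcy-Weisbach equation: h_f = f * (L/D) * V^2/(2g).
f * L/D = 0.0202 * 366/0.274 = 26.9825.
V^2/(2g) = 3.94^2 / (2*9.81) = 15.5236 / 19.62 = 0.7912 m.
h_f = 26.9825 * 0.7912 = 21.349 m.

21.349


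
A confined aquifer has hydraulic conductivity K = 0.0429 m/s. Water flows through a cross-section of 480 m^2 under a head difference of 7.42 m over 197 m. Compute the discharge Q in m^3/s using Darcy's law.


Darcy's law: Q = K * A * i, where i = dh/L.
Hydraulic gradient i = 7.42 / 197 = 0.037665.
Q = 0.0429 * 480 * 0.037665
  = 0.7756 m^3/s.

0.7756


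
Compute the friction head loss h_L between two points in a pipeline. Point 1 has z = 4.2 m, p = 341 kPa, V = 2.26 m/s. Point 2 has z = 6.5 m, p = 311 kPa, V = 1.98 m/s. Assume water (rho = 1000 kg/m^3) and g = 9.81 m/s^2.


Total head at each section: H = z + p/(rho*g) + V^2/(2g).
H1 = 4.2 + 341*1000/(1000*9.81) + 2.26^2/(2*9.81)
   = 4.2 + 34.76 + 0.2603
   = 39.221 m.
H2 = 6.5 + 311*1000/(1000*9.81) + 1.98^2/(2*9.81)
   = 6.5 + 31.702 + 0.1998
   = 38.402 m.
h_L = H1 - H2 = 39.221 - 38.402 = 0.819 m.

0.819


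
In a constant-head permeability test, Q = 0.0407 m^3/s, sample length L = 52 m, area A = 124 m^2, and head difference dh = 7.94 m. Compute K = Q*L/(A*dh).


From K = Q*L / (A*dh):
Numerator: Q*L = 0.0407 * 52 = 2.1164.
Denominator: A*dh = 124 * 7.94 = 984.56.
K = 2.1164 / 984.56 = 0.00215 m/s.

0.00215


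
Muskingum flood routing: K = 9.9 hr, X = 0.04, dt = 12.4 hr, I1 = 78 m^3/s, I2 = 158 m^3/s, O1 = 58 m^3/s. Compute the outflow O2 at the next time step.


Muskingum coefficients:
denom = 2*K*(1-X) + dt = 2*9.9*(1-0.04) + 12.4 = 31.408.
C0 = (dt - 2*K*X)/denom = (12.4 - 2*9.9*0.04)/31.408 = 0.3696.
C1 = (dt + 2*K*X)/denom = (12.4 + 2*9.9*0.04)/31.408 = 0.42.
C2 = (2*K*(1-X) - dt)/denom = 0.2104.
O2 = C0*I2 + C1*I1 + C2*O1
   = 0.3696*158 + 0.42*78 + 0.2104*58
   = 103.36 m^3/s.

103.36


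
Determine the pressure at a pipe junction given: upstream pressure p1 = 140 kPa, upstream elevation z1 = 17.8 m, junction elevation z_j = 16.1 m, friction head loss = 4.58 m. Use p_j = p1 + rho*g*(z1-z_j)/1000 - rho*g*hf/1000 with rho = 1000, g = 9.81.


Junction pressure: p_j = p1 + rho*g*(z1 - z_j)/1000 - rho*g*hf/1000.
Elevation term = 1000*9.81*(17.8 - 16.1)/1000 = 16.677 kPa.
Friction term = 1000*9.81*4.58/1000 = 44.93 kPa.
p_j = 140 + 16.677 - 44.93 = 111.75 kPa.

111.75


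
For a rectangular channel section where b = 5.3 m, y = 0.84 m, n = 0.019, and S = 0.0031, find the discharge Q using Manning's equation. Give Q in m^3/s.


For a rectangular channel, the cross-sectional area A = b * y = 5.3 * 0.84 = 4.45 m^2.
The wetted perimeter P = b + 2y = 5.3 + 2*0.84 = 6.98 m.
Hydraulic radius R = A/P = 4.45/6.98 = 0.6378 m.
Velocity V = (1/n)*R^(2/3)*S^(1/2) = (1/0.019)*0.6378^(2/3)*0.0031^(1/2) = 2.1713 m/s.
Discharge Q = A * V = 4.45 * 2.1713 = 9.667 m^3/s.

9.667


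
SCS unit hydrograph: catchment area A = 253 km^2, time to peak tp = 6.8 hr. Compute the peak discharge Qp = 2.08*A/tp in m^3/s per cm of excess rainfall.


SCS formula: Qp = 2.08 * A / tp.
Qp = 2.08 * 253 / 6.8
   = 526.24 / 6.8
   = 77.39 m^3/s per cm.

77.39


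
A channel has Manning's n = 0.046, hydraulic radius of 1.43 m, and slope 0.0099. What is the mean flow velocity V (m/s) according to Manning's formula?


Manning's equation gives V = (1/n) * R^(2/3) * S^(1/2).
First, compute R^(2/3) = 1.43^(2/3) = 1.2693.
Next, S^(1/2) = 0.0099^(1/2) = 0.099499.
Then 1/n = 1/0.046 = 21.74.
V = 21.74 * 1.2693 * 0.099499 = 2.7455 m/s.

2.7455


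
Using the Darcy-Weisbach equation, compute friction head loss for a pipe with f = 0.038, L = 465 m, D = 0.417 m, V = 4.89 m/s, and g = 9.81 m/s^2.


Darcy-Weisbach equation: h_f = f * (L/D) * V^2/(2g).
f * L/D = 0.038 * 465/0.417 = 42.3741.
V^2/(2g) = 4.89^2 / (2*9.81) = 23.9121 / 19.62 = 1.2188 m.
h_f = 42.3741 * 1.2188 = 51.644 m.

51.644


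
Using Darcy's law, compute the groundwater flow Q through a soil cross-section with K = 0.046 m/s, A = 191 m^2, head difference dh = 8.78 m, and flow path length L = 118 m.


Darcy's law: Q = K * A * i, where i = dh/L.
Hydraulic gradient i = 8.78 / 118 = 0.074407.
Q = 0.046 * 191 * 0.074407
  = 0.6537 m^3/s.

0.6537


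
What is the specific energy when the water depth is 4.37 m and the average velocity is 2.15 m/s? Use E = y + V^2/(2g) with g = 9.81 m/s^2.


Specific energy E = y + V^2/(2g).
Velocity head = V^2/(2g) = 2.15^2 / (2*9.81) = 4.6225 / 19.62 = 0.2356 m.
E = 4.37 + 0.2356 = 4.6056 m.

4.6056


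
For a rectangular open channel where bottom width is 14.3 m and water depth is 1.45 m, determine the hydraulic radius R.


For a rectangular section:
Flow area A = b * y = 14.3 * 1.45 = 20.73 m^2.
Wetted perimeter P = b + 2y = 14.3 + 2*1.45 = 17.2 m.
Hydraulic radius R = A/P = 20.73 / 17.2 = 1.2055 m.

1.2055


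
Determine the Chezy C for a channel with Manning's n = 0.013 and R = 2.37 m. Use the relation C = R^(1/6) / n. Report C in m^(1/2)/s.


The Chezy coefficient relates to Manning's n through C = R^(1/6) / n.
R^(1/6) = 2.37^(1/6) = 1.15467.
C = 1.15467 / 0.013 = 88.82 m^(1/2)/s.

88.82


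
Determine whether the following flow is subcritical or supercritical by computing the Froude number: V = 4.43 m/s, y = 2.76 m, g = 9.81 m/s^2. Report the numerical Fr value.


The Froude number is defined as Fr = V / sqrt(g*y).
g*y = 9.81 * 2.76 = 27.0756.
sqrt(g*y) = sqrt(27.0756) = 5.2034.
Fr = 4.43 / 5.2034 = 0.8514.
Since Fr < 1, the flow is subcritical.

0.8514


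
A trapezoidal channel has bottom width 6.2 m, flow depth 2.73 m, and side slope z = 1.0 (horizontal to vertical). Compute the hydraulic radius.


For a trapezoidal section with side slope z:
A = (b + z*y)*y = (6.2 + 1.0*2.73)*2.73 = 24.379 m^2.
P = b + 2*y*sqrt(1 + z^2) = 6.2 + 2*2.73*sqrt(1 + 1.0^2) = 13.922 m.
R = A/P = 24.379 / 13.922 = 1.7512 m.

1.7512


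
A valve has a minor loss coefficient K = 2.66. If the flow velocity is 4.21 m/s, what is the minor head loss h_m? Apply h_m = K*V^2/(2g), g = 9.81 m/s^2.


Minor loss formula: h_m = K * V^2/(2g).
V^2 = 4.21^2 = 17.7241.
V^2/(2g) = 17.7241 / 19.62 = 0.9034 m.
h_m = 2.66 * 0.9034 = 2.403 m.

2.403


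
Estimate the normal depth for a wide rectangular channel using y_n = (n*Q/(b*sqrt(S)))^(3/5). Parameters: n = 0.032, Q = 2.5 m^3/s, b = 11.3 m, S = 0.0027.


We use the wide-channel approximation y_n = (n*Q/(b*sqrt(S)))^(3/5).
sqrt(S) = sqrt(0.0027) = 0.051962.
Numerator: n*Q = 0.032 * 2.5 = 0.08.
Denominator: b*sqrt(S) = 11.3 * 0.051962 = 0.587171.
arg = 0.1362.
y_n = 0.1362^(3/5) = 0.3024 m.

0.3024


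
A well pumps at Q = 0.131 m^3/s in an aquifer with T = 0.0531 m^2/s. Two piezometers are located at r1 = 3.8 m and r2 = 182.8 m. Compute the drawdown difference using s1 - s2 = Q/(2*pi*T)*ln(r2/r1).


Thiem equation: s1 - s2 = Q/(2*pi*T) * ln(r2/r1).
ln(r2/r1) = ln(182.8/3.8) = 3.8734.
Q/(2*pi*T) = 0.131 / (2*pi*0.0531) = 0.131 / 0.3336 = 0.3926.
s1 - s2 = 0.3926 * 3.8734 = 1.5209 m.

1.5209


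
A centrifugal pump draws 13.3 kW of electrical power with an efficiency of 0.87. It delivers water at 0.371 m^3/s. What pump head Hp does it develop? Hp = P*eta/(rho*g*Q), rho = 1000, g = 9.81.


Pump head formula: Hp = P * eta / (rho * g * Q).
Numerator: P * eta = 13.3 * 1000 * 0.87 = 11571.0 W.
Denominator: rho * g * Q = 1000 * 9.81 * 0.371 = 3639.51.
Hp = 11571.0 / 3639.51 = 3.18 m.

3.18


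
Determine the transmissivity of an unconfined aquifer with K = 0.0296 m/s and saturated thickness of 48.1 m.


Transmissivity is defined as T = K * h.
T = 0.0296 * 48.1
  = 1.4238 m^2/s.

1.4238


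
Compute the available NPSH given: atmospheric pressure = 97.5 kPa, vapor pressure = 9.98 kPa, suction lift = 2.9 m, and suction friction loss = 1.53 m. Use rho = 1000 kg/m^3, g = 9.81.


NPSHa = p_atm/(rho*g) - z_s - hf_s - p_vap/(rho*g).
p_atm/(rho*g) = 97.5*1000 / (1000*9.81) = 9.939 m.
p_vap/(rho*g) = 9.98*1000 / (1000*9.81) = 1.017 m.
NPSHa = 9.939 - 2.9 - 1.53 - 1.017
      = 4.49 m.

4.49


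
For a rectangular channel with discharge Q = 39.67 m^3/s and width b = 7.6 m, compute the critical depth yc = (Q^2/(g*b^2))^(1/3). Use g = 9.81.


Using yc = (Q^2 / (g * b^2))^(1/3):
Q^2 = 39.67^2 = 1573.71.
g * b^2 = 9.81 * 7.6^2 = 9.81 * 57.76 = 566.63.
Q^2 / (g*b^2) = 1573.71 / 566.63 = 2.7773.
yc = 2.7773^(1/3) = 1.4056 m.

1.4056


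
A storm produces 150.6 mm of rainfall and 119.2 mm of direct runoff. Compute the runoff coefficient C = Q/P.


The runoff coefficient C = runoff depth / rainfall depth.
C = 119.2 / 150.6
  = 0.7915.

0.7915


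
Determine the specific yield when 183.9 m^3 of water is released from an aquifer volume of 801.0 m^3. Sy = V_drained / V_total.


Specific yield Sy = Volume drained / Total volume.
Sy = 183.9 / 801.0
   = 0.2296.

0.2296


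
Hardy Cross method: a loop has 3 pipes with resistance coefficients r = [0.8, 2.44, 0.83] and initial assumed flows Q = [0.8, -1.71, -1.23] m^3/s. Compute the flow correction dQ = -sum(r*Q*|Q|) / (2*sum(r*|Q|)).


Numerator terms (r*Q*|Q|): 0.8*0.8*|0.8| = 0.512; 2.44*-1.71*|-1.71| = -7.1348; 0.83*-1.23*|-1.23| = -1.2557.
Sum of numerator = -7.8785.
Denominator terms (r*|Q|): 0.8*|0.8| = 0.64; 2.44*|-1.71| = 4.1724; 0.83*|-1.23| = 1.0209.
2 * sum of denominator = 2 * 5.8333 = 11.6666.
dQ = --7.8785 / 11.6666 = 0.6753 m^3/s.

0.6753


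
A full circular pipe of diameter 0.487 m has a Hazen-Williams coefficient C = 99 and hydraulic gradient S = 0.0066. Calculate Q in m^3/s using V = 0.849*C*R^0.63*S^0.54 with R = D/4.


For a full circular pipe, R = D/4 = 0.487/4 = 0.1217 m.
V = 0.849 * 99 * 0.1217^0.63 * 0.0066^0.54
  = 0.849 * 99 * 0.265366 * 0.066459
  = 1.4823 m/s.
Pipe area A = pi*D^2/4 = pi*0.487^2/4 = 0.1863 m^2.
Q = A * V = 0.1863 * 1.4823 = 0.2761 m^3/s.

0.2761


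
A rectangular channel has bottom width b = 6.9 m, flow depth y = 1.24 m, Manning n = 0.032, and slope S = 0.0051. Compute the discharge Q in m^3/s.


For a rectangular channel, the cross-sectional area A = b * y = 6.9 * 1.24 = 8.56 m^2.
The wetted perimeter P = b + 2y = 6.9 + 2*1.24 = 9.38 m.
Hydraulic radius R = A/P = 8.56/9.38 = 0.9122 m.
Velocity V = (1/n)*R^(2/3)*S^(1/2) = (1/0.032)*0.9122^(2/3)*0.0051^(1/2) = 2.099 m/s.
Discharge Q = A * V = 8.56 * 2.099 = 17.959 m^3/s.

17.959


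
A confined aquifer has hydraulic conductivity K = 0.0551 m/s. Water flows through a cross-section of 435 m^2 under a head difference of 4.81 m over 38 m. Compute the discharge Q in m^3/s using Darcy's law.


Darcy's law: Q = K * A * i, where i = dh/L.
Hydraulic gradient i = 4.81 / 38 = 0.126579.
Q = 0.0551 * 435 * 0.126579
  = 3.0339 m^3/s.

3.0339


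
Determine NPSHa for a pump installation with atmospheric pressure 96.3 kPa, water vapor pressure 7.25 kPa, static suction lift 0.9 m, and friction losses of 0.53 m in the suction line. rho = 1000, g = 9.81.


NPSHa = p_atm/(rho*g) - z_s - hf_s - p_vap/(rho*g).
p_atm/(rho*g) = 96.3*1000 / (1000*9.81) = 9.817 m.
p_vap/(rho*g) = 7.25*1000 / (1000*9.81) = 0.739 m.
NPSHa = 9.817 - 0.9 - 0.53 - 0.739
      = 7.65 m.

7.65
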